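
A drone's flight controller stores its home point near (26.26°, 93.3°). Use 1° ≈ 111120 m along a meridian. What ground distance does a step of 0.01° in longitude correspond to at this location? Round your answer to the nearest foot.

3269 feet

One degree of longitude here spans 111120 × cos 26.26° = 111120 × 0.8968 ≈ 99651.9 m; 0.01° of that is 996.519 m.
Converting: 996.519 m × 3.2808 ft/m ≈ 3269.4 ft.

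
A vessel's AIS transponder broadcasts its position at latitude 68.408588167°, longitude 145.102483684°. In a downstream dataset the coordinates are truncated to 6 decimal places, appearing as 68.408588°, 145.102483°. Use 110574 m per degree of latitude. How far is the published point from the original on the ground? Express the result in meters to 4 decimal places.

Δlat = 68.408588167 − 68.408588 = +0.000000167°; Δlon = 145.102483684 − 145.102483 = +0.000000684°.
N–S: 0.000000167° × 110574 m/° = 0.0184659 m.
East–west at this latitude: 0.000000684° × 110574 × cos 68.4086° ≈ 0.000000684 × 40689.6 = 0.0278317 m.
Combined displacement = (0.0184659² + 0.0278317²)^½ ≈ 0.0334005 m.

0.0334 meters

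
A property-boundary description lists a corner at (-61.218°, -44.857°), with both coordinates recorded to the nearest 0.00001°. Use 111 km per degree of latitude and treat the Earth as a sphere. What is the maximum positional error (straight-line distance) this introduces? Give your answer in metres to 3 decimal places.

Rounding to 5 decimal places leaves each coordinate within ±5e-06° of the true value.
Latitude error → 5e-06 × 111000 = 0.555 m along the meridian.
E–W at 61.218°: 5e-06° × 111000 × cos 61.218° = 5e-06 × 111000 × 0.4815 ≈ 0.26722 m.
Combining orthogonally: (0.555² + 0.26722²)^½ ≈ 0.61598 m.

0.616 metres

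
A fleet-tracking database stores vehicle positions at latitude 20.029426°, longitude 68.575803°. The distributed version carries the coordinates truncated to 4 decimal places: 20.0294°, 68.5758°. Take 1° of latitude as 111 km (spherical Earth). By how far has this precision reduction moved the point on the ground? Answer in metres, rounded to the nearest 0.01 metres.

2.90 metres

The latitude changed by +0.000026° and the longitude by +0.000003°.
North–south shift: 0.000026 × 111000 = 2.886 m.
East–west at this latitude: 0.000003° × 111000 × cos 20.0294° ≈ 0.000003 × 104286 = 0.312859 m.
Combined displacement = (2.886² + 0.312859²)^½ ≈ 2.90291 m.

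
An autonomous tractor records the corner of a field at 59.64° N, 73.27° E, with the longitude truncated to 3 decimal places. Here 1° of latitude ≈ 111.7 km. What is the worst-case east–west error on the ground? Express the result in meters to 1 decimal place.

Truncating at 3 decimal places can drop up to a full unit in the last place, so the longitude may be off by as much as 0.001°.
Parallels shrink by cos φ, so at 59.64° a degree of longitude is 111700 × 0.5054 ≈ 56456.7 m.
East–west error: 0.001° × 56456.7 m/° ≈ 56.4567 m.

56.5 meters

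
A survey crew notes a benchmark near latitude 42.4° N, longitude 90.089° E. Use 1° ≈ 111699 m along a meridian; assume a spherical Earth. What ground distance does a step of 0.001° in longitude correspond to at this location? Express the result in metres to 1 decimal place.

One degree of longitude here spans 111699 × cos 42.4° = 111699 × 0.7385 ≈ 82484.7 m; 0.001° of that is 82.4847 m.

82.5 metres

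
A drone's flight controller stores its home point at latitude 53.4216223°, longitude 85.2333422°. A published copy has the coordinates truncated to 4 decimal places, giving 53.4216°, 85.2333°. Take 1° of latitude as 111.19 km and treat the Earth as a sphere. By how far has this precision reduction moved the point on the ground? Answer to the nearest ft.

The latitude changed by +0.0000223° and the longitude by +0.0000422°.
North–south shift: 0.0000223 × 111190 = 2.47954 m.
E–W at 53.4216°: 0.0000422° × 111190 × cos 53.4216° = 0.0000422 × 111190 × 0.5959 ≈ 2.7962 m.
Distance: √(2.47954² + 2.7962²) ≈ 3.73722 m.
In feet: 3.73722 m ÷ 0.3048 ≈ 12.261 ft.

12 ft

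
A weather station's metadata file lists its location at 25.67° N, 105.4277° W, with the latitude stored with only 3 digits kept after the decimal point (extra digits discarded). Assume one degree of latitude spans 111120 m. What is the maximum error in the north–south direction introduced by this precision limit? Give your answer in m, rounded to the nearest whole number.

Truncating at 3 decimal places can drop up to a full unit in the last place, so the latitude may be off by as much as 0.001°.
So the N–S error is at most 0.001 × 111120 = 111.12 m.

111 m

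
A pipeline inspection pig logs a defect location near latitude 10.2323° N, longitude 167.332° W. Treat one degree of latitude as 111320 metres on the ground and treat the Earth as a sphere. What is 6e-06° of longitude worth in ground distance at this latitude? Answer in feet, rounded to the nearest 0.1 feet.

At 10.2323° a degree of longitude is 111320 × cos 10.2323° ≈ 109550 m, so 6e-06° corresponds to 0.657297 m.
Converting: 0.657297 m × 3.2808 ft/m ≈ 2.1565 ft.

2.2 feet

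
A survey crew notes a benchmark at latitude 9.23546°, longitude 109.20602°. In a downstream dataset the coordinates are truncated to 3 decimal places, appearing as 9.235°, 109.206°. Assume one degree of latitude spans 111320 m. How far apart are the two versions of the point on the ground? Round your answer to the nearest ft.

168 ft

The latitude changed by +0.00046° and the longitude by +0.00002°.
North–south shift: 0.00046 × 111320 = 51.2072 m.
East–west at this latitude: 0.00002° × 111320 × cos 9.235° ≈ 0.00002 × 109877 = 2.19754 m.
Hypotenuse of the two orthogonal shifts: √(51.2072² + 2.19754²) = 51.2543 m.
In feet: 51.2543 m ÷ 0.3048 ≈ 168.16 ft.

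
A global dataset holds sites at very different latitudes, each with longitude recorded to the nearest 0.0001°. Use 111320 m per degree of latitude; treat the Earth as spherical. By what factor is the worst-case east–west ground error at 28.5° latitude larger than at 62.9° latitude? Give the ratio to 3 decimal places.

Rounding to 4 decimal places leaves the longitude within ±5e-05° of the true value.
Error at 28.5° = 5e-05° × 111320 × cos 28.5° ≈ 5.566 × 0.8788 = 4.8915 m.
Error at 62.9° = 5e-05° × 111320 × cos 62.9° ≈ 5.566 × 0.4555 = 2.5356 m.
The ratio reduces to cos 28.5° / cos 62.9° = 0.8788/0.4555 ≈ 1.9292.

1.929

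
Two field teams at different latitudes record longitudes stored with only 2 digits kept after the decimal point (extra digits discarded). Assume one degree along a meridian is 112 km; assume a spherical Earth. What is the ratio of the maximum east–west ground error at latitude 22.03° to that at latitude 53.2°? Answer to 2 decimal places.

Truncating at 2 decimal places can drop up to a full unit in the last place, so the longitude may be off by as much as 0.01°.
At 22.03°: 0.01° × 112000 × cos 22.03° = 0.01 × 112000 × 0.9270 ≈ 1038.2 m.
At 53.2°: 0.01° × 112000 × cos 53.2° = 0.01 × 112000 × 0.5990 ≈ 670.91 m.
Ratio: 1038.2 / 670.91 = cos 22.03° / cos 53.2° ≈ 1.5475.

1.55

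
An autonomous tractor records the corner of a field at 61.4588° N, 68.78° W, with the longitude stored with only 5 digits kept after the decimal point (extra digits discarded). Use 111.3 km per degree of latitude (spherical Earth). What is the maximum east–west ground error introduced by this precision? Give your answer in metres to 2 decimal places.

0.53 metres

Truncating at 5 decimal places can drop up to a full unit in the last place, so the longitude may be off by as much as 1e-05°.
At latitude 61.4588° a degree of longitude spans 111300 m × cos 61.4588° = 111300 × 0.4778 ≈ 53178.1 m.
Maximum E–W displacement: 1e-05 × 53178.1 = 0.531781 m.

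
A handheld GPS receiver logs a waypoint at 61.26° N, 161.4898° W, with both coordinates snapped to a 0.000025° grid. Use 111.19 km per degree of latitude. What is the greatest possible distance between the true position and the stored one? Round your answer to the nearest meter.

With a 0.000025° grid the true value lies within half a step, ±0.000025°/2 = ±1.25e-05°, of the stored one.
North–south component: 1.25e-05° × 111190 = 1.38987 m.
East–west component at 61.26°: 1.25e-05° × 111190 × cos 61.26° ≈ 1.25e-05 × 53464.1 ≈ 0.668302 m.
Combining orthogonally: (1.38987² + 0.668302²)^½ ≈ 1.5422 m.

2 meters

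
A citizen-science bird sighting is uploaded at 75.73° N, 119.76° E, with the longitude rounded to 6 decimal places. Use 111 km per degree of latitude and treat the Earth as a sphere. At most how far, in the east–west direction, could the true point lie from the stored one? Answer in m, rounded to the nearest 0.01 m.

0.01 m

Rounding to 6 decimal places leaves the longitude within ±5e-07° of the true value.
At latitude 75.73° a degree of longitude spans 111000 m × cos 75.73° = 111000 × 0.2465 ≈ 27360.6 m.
East–west error: 5e-07° × 27360.6 m/° ≈ 0.0136803 m.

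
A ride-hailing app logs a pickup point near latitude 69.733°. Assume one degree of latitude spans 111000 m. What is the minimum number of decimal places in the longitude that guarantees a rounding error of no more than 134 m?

At 69.733° one degree of longitude covers 111000 × cos 69.733° ≈ 111000 × 0.3464 ≈ 38449.9 m.
N decimal places → at most half a unit in the last place, 0.5 × 10⁻ᴺ° = 38449.9/2 × 10⁻ᴺ m.
Need 0.5 × 38449.9 × 10⁻ᴺ ≤ 134 → 10⁻ᴺ ≤ 6.970e-03, so N ≥ 2.16.
At 2 places the error can reach 192 m, but 3 places keeps it to 19.2 m.

3 decimal places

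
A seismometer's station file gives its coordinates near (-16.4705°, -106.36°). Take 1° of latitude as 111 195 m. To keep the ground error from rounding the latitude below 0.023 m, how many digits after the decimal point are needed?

7 decimal places

One degree of latitude covers 111195 m.
N decimal places → at most half a unit in the last place, 0.5 × 10⁻ᴺ° = 111195/2 × 10⁻ᴺ m.
Setting 55597.5 × 10⁻ᴺ ≤ 0.023 gives 10ᴺ ≥ 2.417e+06, i.e. N ≥ 6.38.
N = 6 would give 0.0556 m (too coarse); N = 7 gives 0.00556 m ≤ 0.023 m.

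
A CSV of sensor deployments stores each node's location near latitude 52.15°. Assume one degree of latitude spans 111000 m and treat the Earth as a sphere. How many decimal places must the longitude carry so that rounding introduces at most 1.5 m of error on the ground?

5

At 52.15° one degree of longitude covers 111000 × cos 52.15° ≈ 111000 × 0.6136 ≈ 68109.2 m.
N decimal places → at most half a unit in the last place, 0.5 × 10⁻ᴺ° = 68109.2/2 × 10⁻ᴺ m.
Need 0.5 × 68109.2 × 10⁻ᴺ ≤ 1.5 → 10⁻ᴺ ≤ 4.405e-05, so N ≥ 4.36.
N = 4 would give 3.41 m (too coarse); N = 5 gives 0.341 m ≤ 1.5 m.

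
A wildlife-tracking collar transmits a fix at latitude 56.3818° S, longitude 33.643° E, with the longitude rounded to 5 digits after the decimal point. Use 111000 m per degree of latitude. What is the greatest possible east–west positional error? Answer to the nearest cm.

31 cm

Rounding to 5 decimal places leaves the longitude within ±5e-06° of the true value.
One degree of longitude at 56.3818° is 111000 × cos 56.3818° ≈ 111000 × 0.5537 = 61455.8 m.
East–west error: 5e-06° × 61455.8 m/° ≈ 0.307279 m.
That is 0.307279 m = 30.728 cm.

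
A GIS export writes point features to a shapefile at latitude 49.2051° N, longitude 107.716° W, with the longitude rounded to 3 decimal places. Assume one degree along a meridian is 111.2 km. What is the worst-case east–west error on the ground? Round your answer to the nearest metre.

36 metres

Rounding to 3 decimal places leaves the longitude within ±0.0005° of the true value.
Parallels shrink by cos φ, so at 49.2051° a degree of longitude is 111200 × 0.6534 ≈ 72652.9 m.
East–west error: 0.0005° × 72652.9 m/° ≈ 36.3264 m.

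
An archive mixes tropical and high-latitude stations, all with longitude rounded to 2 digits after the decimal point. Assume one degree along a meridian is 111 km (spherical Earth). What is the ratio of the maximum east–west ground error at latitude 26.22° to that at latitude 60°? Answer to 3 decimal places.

1.794

Rounding to 2 decimal places leaves the longitude within ±0.005° of the true value.
At 26.22°: 0.005° × 111000 × cos 26.22° = 0.005 × 111000 × 0.8971 ≈ 497.89 m.
At 60°: 0.005° × 111000 × cos 60° = 0.005 × 111000 × 0.5000 ≈ 277.5 m.
The ratio reduces to cos 26.22° / cos 60° = 0.8971/0.5000 ≈ 1.7942.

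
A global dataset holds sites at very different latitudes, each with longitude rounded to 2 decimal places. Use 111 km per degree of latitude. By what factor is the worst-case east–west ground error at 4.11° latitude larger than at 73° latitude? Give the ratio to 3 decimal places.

Rounding to 2 decimal places leaves the longitude within ±0.005° of the true value.
Error at 4.11° = 0.005° × 111000 × cos 4.11° ≈ 555 × 0.9974 = 553.57 m.
Error at 73° = 0.005° × 111000 × cos 73° ≈ 555 × 0.2924 = 162.27 m.
Ratio: 553.57 / 162.27 = cos 4.11° / cos 73° ≈ 3.4115.

3.412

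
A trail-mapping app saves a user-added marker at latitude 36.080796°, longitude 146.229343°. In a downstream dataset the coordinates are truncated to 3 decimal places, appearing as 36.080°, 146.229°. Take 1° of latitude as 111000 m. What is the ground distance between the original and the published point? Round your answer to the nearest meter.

94 meters

The latitude changed by +0.000796° and the longitude by +0.000343°.
North–south shift: 0.000796 × 111000 = 88.356 m.
East–west at this latitude: 0.000343° × 111000 × cos 36.08° ≈ 0.000343 × 89709.7 = 30.7704 m.
Distance: √(88.356² + 30.7704²) ≈ 93.5607 m.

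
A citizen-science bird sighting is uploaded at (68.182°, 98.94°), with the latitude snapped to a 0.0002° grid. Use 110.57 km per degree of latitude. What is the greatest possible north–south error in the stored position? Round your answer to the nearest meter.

11 meters

With a 0.0002° grid the true value lies within half a step, ±0.0002°/2 = ±0.0001°, of the stored one.
Along the meridian that is 0.0001° × 110570 m/° = 11.057 m.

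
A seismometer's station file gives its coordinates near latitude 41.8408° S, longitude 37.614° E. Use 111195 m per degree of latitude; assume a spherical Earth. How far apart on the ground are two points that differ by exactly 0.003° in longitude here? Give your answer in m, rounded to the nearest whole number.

One degree of longitude here spans 111195 × cos 41.8408° = 111195 × 0.7450 ≈ 82840.4 m; 0.003° of that is 248.521 m.

249 m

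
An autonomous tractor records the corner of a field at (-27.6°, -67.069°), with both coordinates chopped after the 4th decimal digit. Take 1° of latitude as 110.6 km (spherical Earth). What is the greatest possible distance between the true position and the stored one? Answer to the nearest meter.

Truncating at 4 decimal places can drop up to a full unit in the last place, so each coordinate may be off by as much as 0.0001°.
Latitude error → 0.0001 × 110600 = 11.06 m along the meridian.
Longitude error → 0.0001 × 110600 × cos 27.6° = 0.0001 × 110600 × 0.8862 ≈ 9.80141 m.
Worst case both components are at the extreme and orthogonal: √(11.06² + 9.80141²) ≈ 14.7781 m.

15 meters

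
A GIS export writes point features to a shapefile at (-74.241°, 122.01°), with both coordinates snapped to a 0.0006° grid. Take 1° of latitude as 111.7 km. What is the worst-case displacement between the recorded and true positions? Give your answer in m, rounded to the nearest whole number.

With a 0.0006° grid the true value lies within half a step, ±0.0006°/2 = ±0.0003°, of the stored one.
N–S: 0.0003° × 111700 m/° = 33.51 m.
E–W at 74.241°: 0.0003° × 111700 × cos 74.241° = 0.0003 × 111700 × 0.2716 ≈ 9.10104 m.
The two errors are perpendicular, so the maximum displacement is √(33.51² + 9.10104²) ≈ 34.7239 m.

35 m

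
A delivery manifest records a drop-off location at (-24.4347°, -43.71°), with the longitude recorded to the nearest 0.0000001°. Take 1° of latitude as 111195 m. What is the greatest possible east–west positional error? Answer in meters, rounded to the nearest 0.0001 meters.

Rounding to 7 decimal places leaves the longitude within ±5e-08° of the true value.
At latitude 24.4347° a degree of longitude spans 111195 m × cos 24.4347° = 111195 × 0.9104 ≈ 101236 m.
Maximum E–W displacement: 5e-08 × 101236 = 0.00506178 m.

0.0051 meters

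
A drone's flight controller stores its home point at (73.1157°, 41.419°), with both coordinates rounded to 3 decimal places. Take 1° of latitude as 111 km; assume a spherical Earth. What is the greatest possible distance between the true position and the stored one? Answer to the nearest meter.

58 meters

Rounding to 3 decimal places leaves each coordinate within ±0.0005° of the true value.
N–S: 0.0005° × 111000 m/° = 55.5 m.
Longitude error → 0.0005 × 111000 × cos 73.1157° = 0.0005 × 111000 × 0.2904 ≈ 16.1194 m.
The two errors are perpendicular, so the maximum displacement is √(55.5² + 16.1194²) ≈ 57.7935 m.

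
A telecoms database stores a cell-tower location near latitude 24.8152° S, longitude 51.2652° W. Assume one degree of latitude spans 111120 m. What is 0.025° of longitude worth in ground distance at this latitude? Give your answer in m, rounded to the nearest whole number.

At 24.8152° a degree of longitude is 111120 × cos 24.8152° ≈ 100860 m, so 0.025° corresponds to 2521.5 m.

2521 m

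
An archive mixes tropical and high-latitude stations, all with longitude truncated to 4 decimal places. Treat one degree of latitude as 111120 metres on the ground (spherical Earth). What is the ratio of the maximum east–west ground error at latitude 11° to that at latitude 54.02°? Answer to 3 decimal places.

Truncating at 4 decimal places can drop up to a full unit in the last place, so the longitude may be off by as much as 0.0001°.
At 11°: 0.0001° × 111120 × cos 11° = 0.0001 × 111120 × 0.9816 ≈ 10.908 m.
Error at 54.02° = 0.0001° × 111120 × cos 54.02° ≈ 11.112 × 0.5875 = 6.5283 m.
Ratio: 10.908 / 6.5283 = cos 11° / cos 54.02° ≈ 1.6708.

1.671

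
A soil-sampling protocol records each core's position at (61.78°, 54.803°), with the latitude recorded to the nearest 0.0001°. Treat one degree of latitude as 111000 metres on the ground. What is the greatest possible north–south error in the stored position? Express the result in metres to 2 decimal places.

5.55 metres

Rounding to 4 decimal places leaves the latitude within ±5e-05° of the true value.
Along the meridian that is 5e-05° × 111000 m/° = 5.55 m.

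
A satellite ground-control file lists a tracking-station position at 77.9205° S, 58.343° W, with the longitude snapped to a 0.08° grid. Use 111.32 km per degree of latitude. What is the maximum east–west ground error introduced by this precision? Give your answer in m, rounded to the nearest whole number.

932 m

With a 0.08° grid the true value lies within half a step, ±0.08°/2 = ±0.04°, of the stored one.
One degree of longitude at 77.9205° is 111320 × cos 77.9205° ≈ 111320 × 0.2093 = 23295.8 m.
East–west error: 0.04° × 23295.8 m/° ≈ 931.832 m.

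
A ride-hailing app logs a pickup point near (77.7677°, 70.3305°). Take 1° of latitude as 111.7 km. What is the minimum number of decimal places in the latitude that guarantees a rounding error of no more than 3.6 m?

5

One degree of latitude covers 111700 m.
Rounding to N decimal places gives at most 0.5 × 10⁻ᴺ degrees of error, i.e. 0.5 × 10⁻ᴺ × 111700 m.
Need 0.5 × 111700 × 10⁻ᴺ ≤ 3.6 → 10⁻ᴺ ≤ 6.446e-05, so N ≥ 4.19.
At 4 places the error can reach 5.58 m, but 5 places keeps it to 0.558 m.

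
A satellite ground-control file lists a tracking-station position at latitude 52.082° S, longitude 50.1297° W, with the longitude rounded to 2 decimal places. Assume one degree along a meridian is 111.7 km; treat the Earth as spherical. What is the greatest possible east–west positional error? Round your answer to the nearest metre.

Rounding to 2 decimal places leaves the longitude within ±0.005° of the true value.
Parallels shrink by cos φ, so at 52.082° a degree of longitude is 111700 × 0.6145 ≈ 68643.3 m.
Maximum E–W displacement: 0.005 × 68643.3 = 343.217 m.

343 metres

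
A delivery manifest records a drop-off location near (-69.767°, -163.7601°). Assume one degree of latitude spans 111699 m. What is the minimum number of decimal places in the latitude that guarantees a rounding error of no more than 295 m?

One degree of latitude covers 111699 m.
Rounding to N decimal places gives at most 0.5 × 10⁻ᴺ degrees of error, i.e. 0.5 × 10⁻ᴺ × 111699 m.
Need 0.5 × 111699 × 10⁻ᴺ ≤ 295 → 10⁻ᴺ ≤ 5.282e-03, so N ≥ 2.28.
N = 2 would give 558 m (too coarse); N = 3 gives 55.8 m ≤ 295 m.

3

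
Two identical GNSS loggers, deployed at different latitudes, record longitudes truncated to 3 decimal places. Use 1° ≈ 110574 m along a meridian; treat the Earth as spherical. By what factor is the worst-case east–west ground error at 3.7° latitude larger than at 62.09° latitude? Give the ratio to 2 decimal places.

2.13

Truncating at 3 decimal places can drop up to a full unit in the last place, so the longitude may be off by as much as 0.001°.
Error at 3.7° = 0.001° × 110574 × cos 3.7° ≈ 110.57 × 0.9979 = 110.34 m.
At 62.09°: 0.001° × 110574 × cos 62.09° = 0.001 × 110574 × 0.4681 ≈ 51.758 m.
Ratio: 110.34 / 51.758 = cos 3.7° / cos 62.09° ≈ 2.1319.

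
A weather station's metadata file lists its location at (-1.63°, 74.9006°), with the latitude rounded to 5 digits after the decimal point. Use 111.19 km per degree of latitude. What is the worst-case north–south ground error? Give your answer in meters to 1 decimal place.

0.6 meters

Rounding to 5 decimal places leaves the latitude within ±5e-06° of the true value.
North–south distance: 5e-06° × 111190 m/° = 0.55595 m.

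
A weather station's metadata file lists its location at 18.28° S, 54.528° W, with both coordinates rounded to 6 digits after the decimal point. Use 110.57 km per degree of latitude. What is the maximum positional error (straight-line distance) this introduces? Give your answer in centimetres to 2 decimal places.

7.62 centimetres

Rounding to 6 decimal places leaves each coordinate within ±5e-07° of the true value.
North–south component: 5e-07° × 110570 = 0.055285 m.
E–W at 18.28°: 5e-07° × 110570 × cos 18.28° = 5e-07 × 110570 × 0.9495 ≈ 0.052495 m.
Combining orthogonally: (0.055285² + 0.052495²)^½ ≈ 0.0762375 m.
That is 0.0762375 m = 7.6238 cm.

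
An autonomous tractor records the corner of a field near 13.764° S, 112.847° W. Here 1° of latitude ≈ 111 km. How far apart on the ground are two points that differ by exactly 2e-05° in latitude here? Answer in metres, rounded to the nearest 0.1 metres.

Along a meridian 2e-05° is 2e-05 × 111000 = 2.22 m.

2.2 metres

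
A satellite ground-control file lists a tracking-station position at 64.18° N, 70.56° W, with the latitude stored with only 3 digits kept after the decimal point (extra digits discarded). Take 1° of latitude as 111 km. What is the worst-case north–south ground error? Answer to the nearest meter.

111 meters

Truncating at 3 decimal places can drop up to a full unit in the last place, so the latitude may be off by as much as 0.001°.
Along the meridian that is 0.001° × 111000 m/° = 111 m.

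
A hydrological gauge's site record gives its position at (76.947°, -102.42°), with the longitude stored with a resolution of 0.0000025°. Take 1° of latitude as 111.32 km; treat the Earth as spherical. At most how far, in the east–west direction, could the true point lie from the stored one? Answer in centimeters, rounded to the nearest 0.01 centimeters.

3.14 centimeters

With a 0.0000025° grid the true value lies within half a step, ±0.0000025°/2 = ±1.25e-06°, of the stored one.
At latitude 76.947° a degree of longitude spans 111320 m × cos 76.947° = 111320 × 0.2259 ≈ 25141.9 m.
Maximum E–W displacement: 1.25e-06 × 25141.9 = 0.0314273 m.
That is 0.0314273 m = 3.1427 cm.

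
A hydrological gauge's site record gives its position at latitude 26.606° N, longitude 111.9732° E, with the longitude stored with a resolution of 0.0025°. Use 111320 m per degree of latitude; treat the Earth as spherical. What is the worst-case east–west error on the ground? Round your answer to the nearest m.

With a 0.0025° grid the true value lies within half a step, ±0.0025°/2 = ±0.00125°, of the stored one.
One degree of longitude at 26.606° is 111320 × cos 26.606° ≈ 111320 × 0.8941 = 99532 m.
Maximum E–W displacement: 0.00125 × 99532 = 124.415 m.

124 m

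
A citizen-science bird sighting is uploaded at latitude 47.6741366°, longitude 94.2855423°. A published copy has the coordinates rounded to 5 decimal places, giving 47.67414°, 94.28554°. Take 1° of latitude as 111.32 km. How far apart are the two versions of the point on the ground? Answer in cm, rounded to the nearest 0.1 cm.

The latitude changed by -0.0000034° and the longitude by +0.0000023°.
N–S: -0.0000034° × 111320 m/° = -0.378488 m.
East–west at this latitude: 0.0000023° × 111320 × cos 47.6741° ≈ 0.0000023 × 74956.9 = 0.172401 m.
Combined displacement = (0.378488² + 0.172401²)^½ ≈ 0.415903 m.
That is 0.415903 m = 41.59 cm.

41.6 cm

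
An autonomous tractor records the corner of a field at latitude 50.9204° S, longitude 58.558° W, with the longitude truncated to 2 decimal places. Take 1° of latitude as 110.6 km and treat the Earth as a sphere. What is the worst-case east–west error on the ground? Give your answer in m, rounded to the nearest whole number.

697 m

Truncating at 2 decimal places can drop up to a full unit in the last place, so the longitude may be off by as much as 0.01°.
One degree of longitude at 50.9204° is 110600 × cos 50.9204° ≈ 110600 × 0.6304 = 69722.2 m.
So at most 0.01° × 69722.2 ≈ 697.222 m east–west.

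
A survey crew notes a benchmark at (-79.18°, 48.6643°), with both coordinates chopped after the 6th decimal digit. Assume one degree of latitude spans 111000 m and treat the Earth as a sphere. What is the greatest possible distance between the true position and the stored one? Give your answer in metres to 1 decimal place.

0.1 metres

Truncating at 6 decimal places can drop up to a full unit in the last place, so each coordinate may be off by as much as 1e-06°.
N–S: 1e-06° × 111000 m/° = 0.111 m.
E–W at 79.18°: 1e-06° × 111000 × cos 79.18° = 1e-06 × 111000 × 0.1877 ≈ 0.0208374 m.
Combining orthogonally: (0.111² + 0.0208374²)^½ ≈ 0.112939 m.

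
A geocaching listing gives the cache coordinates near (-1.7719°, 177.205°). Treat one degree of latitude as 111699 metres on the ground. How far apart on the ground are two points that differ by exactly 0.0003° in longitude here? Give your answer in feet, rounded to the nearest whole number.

One degree of longitude here spans 111699 × cos 1.7719° = 111699 × 0.9995 ≈ 111646 m; 0.0003° of that is 33.4937 m.
Converting: 33.4937 m × 3.2808 ft/m ≈ 109.89 ft.

110 feet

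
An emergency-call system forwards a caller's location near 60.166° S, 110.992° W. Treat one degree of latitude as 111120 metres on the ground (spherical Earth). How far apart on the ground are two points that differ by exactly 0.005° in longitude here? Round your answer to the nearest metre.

276 metres

0.005° of longitude at 60.166° is 0.005 × 111120 × cos 60.166° ≈ 0.005 × 55281 = 276.405 m.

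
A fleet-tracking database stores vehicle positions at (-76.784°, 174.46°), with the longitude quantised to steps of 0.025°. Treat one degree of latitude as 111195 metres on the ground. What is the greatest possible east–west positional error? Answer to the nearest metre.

318 metres

With a 0.025° grid the true value lies within half a step, ±0.025°/2 = ±0.0125°, of the stored one.
One degree of longitude at 76.784° is 111195 × cos 76.784° ≈ 111195 × 0.2286 = 25421.7 m.
Maximum E–W displacement: 0.0125 × 25421.7 = 317.771 m.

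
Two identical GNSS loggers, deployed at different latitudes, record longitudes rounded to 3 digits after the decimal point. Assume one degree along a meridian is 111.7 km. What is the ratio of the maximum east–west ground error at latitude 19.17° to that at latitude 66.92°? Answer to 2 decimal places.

Rounding to 3 decimal places leaves the longitude within ±0.0005° of the true value.
Error at 19.17° = 0.0005° × 111700 × cos 19.17° ≈ 55.85 × 0.9445 = 52.753 m.
Error at 66.92° = 0.0005° × 111700 × cos 66.92° ≈ 55.85 × 0.3920 = 21.894 m.
The ratio reduces to cos 19.17° / cos 66.92° = 0.9445/0.3920 ≈ 2.4095.

2.41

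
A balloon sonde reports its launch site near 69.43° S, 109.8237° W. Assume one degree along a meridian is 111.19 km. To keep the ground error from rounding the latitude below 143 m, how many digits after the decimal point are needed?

3 decimal places

One degree of latitude covers 111190 m.
With N decimal places the half-ulp bound is 0.5·10⁻ᴺ°, or 0.5·10⁻ᴺ × 111190 m on the ground.
Need 0.5 × 111190 × 10⁻ᴺ ≤ 143 → 10⁻ᴺ ≤ 2.572e-03, so N ≥ 2.59.
N = 2 would give 556 m (too coarse); N = 3 gives 55.6 m ≤ 143 m.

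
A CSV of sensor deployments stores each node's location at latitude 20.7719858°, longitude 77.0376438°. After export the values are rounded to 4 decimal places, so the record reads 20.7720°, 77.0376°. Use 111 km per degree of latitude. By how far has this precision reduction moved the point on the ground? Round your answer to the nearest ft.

Δlat = 20.7719858 − 20.7720 = -0.0000142°; Δlon = 77.0376438 − 77.0376 = +0.0000438°.
North–south shift: -0.0000142 × 111000 = -1.5762 m.
E–W at 20.772°: 0.0000438° × 111000 × cos 20.772° = 0.0000438 × 111000 × 0.9350 ≈ 4.54578 m.
Distance: √(1.5762² + 4.54578²) ≈ 4.81129 m.
Converting: 4.81129 m × 3.2808 ft/m ≈ 15.785 ft.

16 ft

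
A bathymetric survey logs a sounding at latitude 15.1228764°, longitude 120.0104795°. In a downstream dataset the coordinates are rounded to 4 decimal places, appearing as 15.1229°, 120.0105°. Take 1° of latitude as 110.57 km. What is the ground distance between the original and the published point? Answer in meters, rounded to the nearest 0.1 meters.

The latitude changed by -0.0000236° and the longitude by -0.0000205°.
North–south shift: -0.0000236 × 110570 = -2.60945 m.
East–west at this latitude: -0.0000205° × 110570 × cos 15.1229° ≈ -0.0000205 × 106741 = -2.18819 m.
Distance: √(2.60945² + 2.18819²) ≈ 3.4055 m.

3.4 meters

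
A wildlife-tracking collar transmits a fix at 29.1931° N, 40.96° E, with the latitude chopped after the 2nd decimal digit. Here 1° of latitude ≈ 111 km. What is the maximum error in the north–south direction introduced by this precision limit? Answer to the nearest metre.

1110 metres

Truncating at 2 decimal places can drop up to a full unit in the last place, so the latitude may be off by as much as 0.01°.
North–south distance: 0.01° × 111000 m/° = 1110 m.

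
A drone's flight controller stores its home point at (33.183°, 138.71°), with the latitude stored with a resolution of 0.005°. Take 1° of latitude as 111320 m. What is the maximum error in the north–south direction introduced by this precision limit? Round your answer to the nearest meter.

278 meters

With a 0.005° grid the true value lies within half a step, ±0.005°/2 = ±0.0025°, of the stored one.
North–south distance: 0.0025° × 111320 m/° = 278.3 m.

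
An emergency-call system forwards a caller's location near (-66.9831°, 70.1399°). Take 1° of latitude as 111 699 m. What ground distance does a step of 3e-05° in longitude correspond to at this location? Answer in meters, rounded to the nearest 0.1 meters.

One degree of longitude here spans 111699 × cos 66.9831° = 111699 × 0.3910 ≈ 43674.6 m; 3e-05° of that is 1.31024 m.

1.3 meters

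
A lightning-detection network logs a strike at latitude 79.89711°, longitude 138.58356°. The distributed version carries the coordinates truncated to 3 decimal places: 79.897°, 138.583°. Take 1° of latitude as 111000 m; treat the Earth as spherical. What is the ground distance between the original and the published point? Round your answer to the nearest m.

Δlat = 79.89711 − 79.897 = +0.00011°; Δlon = 138.58356 − 138.583 = +0.00056°.
N–S: 0.00011° × 111000 m/° = 12.21 m.
E–W at 79.897°: 0.00056° × 111000 × cos 79.897° = 0.00056 × 111000 × 0.1754 ≈ 10.904 m.
Distance: √(12.21² + 10.904²) ≈ 16.3701 m.

16 m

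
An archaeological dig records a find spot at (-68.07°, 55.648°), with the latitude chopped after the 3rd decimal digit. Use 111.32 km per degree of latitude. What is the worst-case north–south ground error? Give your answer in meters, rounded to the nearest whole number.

111 meters

Truncating at 3 decimal places can drop up to a full unit in the last place, so the latitude may be off by as much as 0.001°.
So the N–S error is at most 0.001 × 111320 = 111.32 m.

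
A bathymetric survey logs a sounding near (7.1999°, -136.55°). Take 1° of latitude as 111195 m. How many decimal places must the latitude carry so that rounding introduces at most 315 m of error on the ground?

One degree of latitude covers 111195 m.
Rounding to N decimal places gives at most 0.5 × 10⁻ᴺ degrees of error, i.e. 0.5 × 10⁻ᴺ × 111195 m.
Setting 55597.5 × 10⁻ᴺ ≤ 315 gives 10ᴺ ≥ 176.5, i.e. N ≥ 2.25.
So 3 decimal places suffice (55.6 m); 2 would allow up to 556 m.

3 decimal places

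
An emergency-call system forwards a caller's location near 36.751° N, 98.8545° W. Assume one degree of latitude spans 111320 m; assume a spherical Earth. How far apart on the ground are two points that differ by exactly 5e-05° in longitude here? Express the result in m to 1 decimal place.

4.5 m

At 36.751° a degree of longitude is 111320 × cos 36.751° ≈ 89194.4 m, so 5e-05° corresponds to 4.45972 m.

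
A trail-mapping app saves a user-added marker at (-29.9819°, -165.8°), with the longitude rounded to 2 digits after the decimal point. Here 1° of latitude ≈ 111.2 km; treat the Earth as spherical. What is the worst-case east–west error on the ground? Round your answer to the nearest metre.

482 metres

Rounding to 2 decimal places leaves the longitude within ±0.005° of the true value.
At latitude 29.9819° a degree of longitude spans 111200 m × cos 29.9819° = 111200 × 0.8662 ≈ 96319.6 m.
Maximum E–W displacement: 0.005 × 96319.6 = 481.598 m.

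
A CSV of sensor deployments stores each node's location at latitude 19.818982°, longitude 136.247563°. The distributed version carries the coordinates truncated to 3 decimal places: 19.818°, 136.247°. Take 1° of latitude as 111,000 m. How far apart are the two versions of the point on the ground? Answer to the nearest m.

The latitude changed by +0.000982° and the longitude by +0.000563°.
North–south shift: 0.000982 × 111000 = 109.002 m.
East–west at this latitude: 0.000563° × 111000 × cos 19.818° ≈ 0.000563 × 104426 = 58.7918 m.
Hypotenuse of the two orthogonal shifts: √(109.002² + 58.7918²) = 123.846 m.

124 m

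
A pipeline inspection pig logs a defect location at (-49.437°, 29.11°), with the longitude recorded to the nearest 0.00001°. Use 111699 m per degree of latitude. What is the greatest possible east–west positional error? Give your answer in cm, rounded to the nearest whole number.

Rounding to 5 decimal places leaves the longitude within ±5e-06° of the true value.
At latitude 49.437° a degree of longitude spans 111699 m × cos 49.437° = 111699 × 0.6503 ≈ 72636 m.
So at most 5e-06° × 72636 ≈ 0.36318 m east–west.
That is 0.36318 m = 36.318 cm.

36 cm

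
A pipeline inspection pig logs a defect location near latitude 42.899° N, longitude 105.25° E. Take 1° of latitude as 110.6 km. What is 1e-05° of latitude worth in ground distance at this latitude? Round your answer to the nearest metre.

1 metres

1e-05° × 110600 m/° = 1.106 m.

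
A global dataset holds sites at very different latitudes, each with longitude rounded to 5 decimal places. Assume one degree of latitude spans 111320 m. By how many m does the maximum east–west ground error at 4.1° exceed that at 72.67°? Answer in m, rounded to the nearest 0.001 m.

Rounding to 5 decimal places leaves the longitude within ±5e-06° of the true value.
Error at 4.1° = 5e-06° × 111320 × cos 4.1° ≈ 0.5566 × 0.9974 = 0.55518 m.
At 72.67°: 5e-06° × 111320 × cos 72.67° = 5e-06 × 111320 × 0.2979 ≈ 0.1658 m.
Difference: 0.55518 − 0.1658 = 0.38938 m.

0.389 m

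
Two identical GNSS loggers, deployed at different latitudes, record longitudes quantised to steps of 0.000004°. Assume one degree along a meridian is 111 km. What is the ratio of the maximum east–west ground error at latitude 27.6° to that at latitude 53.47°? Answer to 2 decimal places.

1.49

With a 0.000004° grid the true value lies within half a step, ±0.000004°/2 = ±2e-06°, of the stored one.
At 27.6°: 2e-06° × 111000 × cos 27.6° = 2e-06 × 111000 × 0.8862 ≈ 0.19674 m.
At 53.47°: 2e-06° × 111000 × cos 53.47° = 2e-06 × 111000 × 0.5952 ≈ 0.13214 m.
The ratio reduces to cos 27.6° / cos 53.47° = 0.8862/0.5952 ≈ 1.4888.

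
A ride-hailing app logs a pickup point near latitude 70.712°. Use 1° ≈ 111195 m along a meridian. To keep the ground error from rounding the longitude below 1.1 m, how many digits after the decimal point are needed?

At 70.712° one degree of longitude covers 111195 × cos 70.712° ≈ 111195 × 0.3303 ≈ 36729.6 m.
N decimal places → at most half a unit in the last place, 0.5 × 10⁻ᴺ° = 36729.6/2 × 10⁻ᴺ m.
Setting 18364.8 × 10⁻ᴺ ≤ 1.1 gives 10ᴺ ≥ 1.67e+04, i.e. N ≥ 4.22.
So 5 decimal places suffice (0.184 m); 4 would allow up to 1.84 m.

5 decimal places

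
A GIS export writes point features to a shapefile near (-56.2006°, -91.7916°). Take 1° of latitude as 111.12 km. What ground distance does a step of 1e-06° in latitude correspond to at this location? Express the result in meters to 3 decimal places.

0.111 meters

Along a meridian 1e-06° is 1e-06 × 111120 = 0.11112 m.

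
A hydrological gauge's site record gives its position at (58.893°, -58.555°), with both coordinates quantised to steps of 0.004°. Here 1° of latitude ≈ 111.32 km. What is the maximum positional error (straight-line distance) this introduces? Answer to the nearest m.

With a 0.004° grid the true value lies within half a step, ±0.004°/2 = ±0.002°, of the stored one.
Latitude error → 0.002 × 111320 = 222.64 m along the meridian.
East–west component at 58.893°: 0.002° × 111320 × cos 58.893° ≈ 0.002 × 57512.1 ≈ 115.024 m.
The two errors are perpendicular, so the maximum displacement is √(222.64² + 115.024²) ≈ 250.598 m.

251 m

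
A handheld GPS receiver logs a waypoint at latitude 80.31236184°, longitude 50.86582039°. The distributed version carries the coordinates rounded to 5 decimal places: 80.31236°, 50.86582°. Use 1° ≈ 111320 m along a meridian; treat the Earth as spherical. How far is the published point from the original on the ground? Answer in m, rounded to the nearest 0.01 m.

0.20 m

Δlat = 80.31236184 − 80.31236 = +0.00000184°; Δlon = 50.86582039 − 50.86582 = +0.00000039°.
North–south shift: 0.00000184 × 111320 = 0.204829 m.
East–west at this latitude: 0.00000039° × 111320 × cos 80.3124° ≈ 0.00000039 × 18732.6 = 0.0073057 m.
Hypotenuse of the two orthogonal shifts: √(0.204829² + 0.0073057²) = 0.204959 m.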